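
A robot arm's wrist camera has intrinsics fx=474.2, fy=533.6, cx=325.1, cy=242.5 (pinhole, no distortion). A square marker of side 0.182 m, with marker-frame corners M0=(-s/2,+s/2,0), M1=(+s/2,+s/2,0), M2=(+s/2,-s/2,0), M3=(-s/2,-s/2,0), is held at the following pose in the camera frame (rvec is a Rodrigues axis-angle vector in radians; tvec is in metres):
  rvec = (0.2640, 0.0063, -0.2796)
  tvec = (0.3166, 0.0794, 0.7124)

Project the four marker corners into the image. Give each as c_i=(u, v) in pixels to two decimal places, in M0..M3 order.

Intrinsics K: fx=474.2, fy=533.6, cx=325.1, cy=242.5
Marker side s = 0.182 m; corners in marker frame (Z=0):
  M0 = (-0.0910, +0.0910, 0)
  M1 = (+0.0910, +0.0910, 0)
  M2 = (+0.0910, -0.0910, 0)
  M3 = (-0.0910, -0.0910, 0)
rvec = (0.2640, 0.0063, -0.2796), |rvec| = θ = 0.38459 rad = 22.036°
Rodrigues: sinθ=0.37518, 1−cosθ=0.07305; R = I + sinθ·[k]× + (1−cosθ)·[k]×²:
    [+0.96137 +0.27358 -0.03031]
    [-0.27194 +0.92697 -0.25841]
    [-0.04260 +0.25667 +0.96556]
t = (0.3166, 0.0794, 0.7124) m
M0: Pc = R·M0+t = (+0.25401, +0.18850, +0.73963); u = 474.2·(+0.25401)/0.73963 + 325.1 = 487.9536, v = 533.6·(+0.18850)/0.73963 + 242.5 = 378.4915
M1: Pc = R·M1+t = (+0.42898, +0.13901, +0.73188); u = 474.2·(+0.42898)/0.73188 + 325.1 = 603.0451, v = 533.6·(+0.13901)/0.73188 + 242.5 = 343.8482
M2: Pc = R·M2+t = (+0.37919, -0.02970, +0.68517); u = 474.2·(+0.37919)/0.68517 + 325.1 = 587.5347, v = 533.6·(-0.02970)/0.68517 + 242.5 = 219.3695
M3: Pc = R·M3+t = (+0.20422, +0.01979, +0.69292); u = 474.2·(+0.20422)/0.69292 + 325.1 = 464.8577, v = 533.6·(+0.01979)/0.69292 + 242.5 = 257.7412

c0=(487.95, 378.49) c1=(603.05, 343.85) c2=(587.53, 219.37) c3=(464.86, 257.74)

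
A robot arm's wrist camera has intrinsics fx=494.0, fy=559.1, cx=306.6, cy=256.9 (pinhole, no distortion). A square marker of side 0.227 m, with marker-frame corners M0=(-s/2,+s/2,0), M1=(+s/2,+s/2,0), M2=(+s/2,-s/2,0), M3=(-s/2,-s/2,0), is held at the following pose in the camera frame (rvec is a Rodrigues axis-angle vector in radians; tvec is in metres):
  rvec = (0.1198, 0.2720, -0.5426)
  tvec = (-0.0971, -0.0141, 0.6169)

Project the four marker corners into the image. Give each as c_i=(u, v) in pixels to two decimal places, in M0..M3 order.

c0=(207.78, 375.18) c1=(353.29, 282.04) c2=(252.60, 96.26) c3=(115.16, 209.48)

Intrinsics K: fx=494.0, fy=559.1, cx=306.6, cy=256.9
Marker side s = 0.227 m; corners in marker frame (Z=0):
  M0 = (-0.1135, +0.1135, 0)
  M1 = (+0.1135, +0.1135, 0)
  M2 = (+0.1135, -0.1135, 0)
  M3 = (-0.1135, -0.1135, 0)
rvec = (0.1198, 0.2720, -0.5426), |rvec| = θ = 0.61867 rad = 35.447°
Rodrigues: sinθ=0.57995, 1−cosθ=0.18535; R = I + sinθ·[k]× + (1−cosθ)·[k]×²:
    [+0.82160 +0.52442 +0.22350]
    [-0.49286 +0.85048 -0.18377]
    [-0.28646 +0.04083 +0.95722]
t = (-0.0971, -0.0141, 0.6169) m
M0: Pc = R·M0+t = (-0.13083, +0.13837, +0.65405); u = 494.0·(-0.13083)/0.65405 + 306.6 = 207.7846, v = 559.1·(+0.13837)/0.65405 + 256.9 = 375.1824
M1: Pc = R·M1+t = (+0.05567, +0.02649, +0.58902); u = 494.0·(+0.05567)/0.58902 + 306.6 = 353.2924, v = 559.1·(+0.02649)/0.58902 + 256.9 = 282.0437
M2: Pc = R·M2+t = (-0.06337, -0.16657, +0.57975); u = 494.0·(-0.06337)/0.57975 + 306.6 = 252.6030, v = 559.1·(-0.16657)/0.57975 + 256.9 = 96.2645
M3: Pc = R·M3+t = (-0.24987, -0.05469, +0.64478); u = 494.0·(-0.24987)/0.64478 + 306.6 = 115.1580, v = 559.1·(-0.05469)/0.64478 + 256.9 = 209.4778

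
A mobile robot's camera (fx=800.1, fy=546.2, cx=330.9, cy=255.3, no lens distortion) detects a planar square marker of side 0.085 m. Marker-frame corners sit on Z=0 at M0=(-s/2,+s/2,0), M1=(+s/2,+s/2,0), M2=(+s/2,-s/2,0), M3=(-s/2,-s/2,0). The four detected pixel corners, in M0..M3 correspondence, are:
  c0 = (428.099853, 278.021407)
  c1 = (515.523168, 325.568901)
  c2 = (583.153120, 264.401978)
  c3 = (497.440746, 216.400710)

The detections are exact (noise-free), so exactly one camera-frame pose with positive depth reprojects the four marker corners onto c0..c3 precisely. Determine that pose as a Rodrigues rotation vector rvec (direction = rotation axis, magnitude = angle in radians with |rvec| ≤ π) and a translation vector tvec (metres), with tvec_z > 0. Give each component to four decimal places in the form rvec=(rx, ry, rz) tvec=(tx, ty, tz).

rvec=(-0.0254, -0.1156, 0.6647) tvec=(0.1309, 0.0173, 0.5965)

Intrinsics K: fx=800.1, fy=546.2, cx=330.9, cy=255.3
Marker side s = 0.085 m; corners in marker frame (Z=0):
  M0 = (-0.0425, +0.0425, 0)
  M1 = (+0.0425, +0.0425, 0)
  M2 = (+0.0425, -0.0425, 0)
  M3 = (-0.0425, -0.0425, 0)
Detected image corners:
  c0 = (428.099853, 278.021407) px
  c1 = (515.523168, 325.568901) px
  c2 = (583.153120, 264.401978) px
  c3 = (497.440746, 216.400710) px
Planar DLT: solve 8×8 A·h = b for H (H[2,2]=1):
  H  [+1102.31311 -856.92371 +506.50673]
  H  [+607.01511 +694.78808 +271.13437]
  H  [+0.16581 -0.10134 +1.00000]
B = K⁻¹H; ‖b₁‖=1.676357, ‖b₂‖=1.676356; λ = 2/(‖b₁‖+‖b₂‖) = 0.596532, sign → tz>0 ⇒ λ=+0.596532
r₁ = λ·B[:,0] = (+0.78095,+0.61672,+0.09891); r₂ = λ·B[:,1] = (-0.61390,+0.78707,-0.06045)
r₃ = r₁×r₂ = (-0.11513,-0.01351,+0.99326); SVD([r₁ r₂ r₃]) → R = UVᵀ:
  R  [+0.78095 -0.61390 -0.11513]
  R  [+0.61672 +0.78707 -0.01351]
  R  [+0.09891 -0.06045 +0.99326]
t = (+0.13093, +0.01729, +0.59653) m
tr R = 2.561272; θ = arccos((tr R − 1)/2) = 0.675114 rad = 38.681°
axis k = ((R−Rᵀ)₃₂, (R−Rᵀ)₁₃, (R−Rᵀ)₂₁) / (2 sinθ) = (-0.037553, -0.171242, +0.984513)
rvec = θ·k = (-0.025353, -0.115608, +0.664658)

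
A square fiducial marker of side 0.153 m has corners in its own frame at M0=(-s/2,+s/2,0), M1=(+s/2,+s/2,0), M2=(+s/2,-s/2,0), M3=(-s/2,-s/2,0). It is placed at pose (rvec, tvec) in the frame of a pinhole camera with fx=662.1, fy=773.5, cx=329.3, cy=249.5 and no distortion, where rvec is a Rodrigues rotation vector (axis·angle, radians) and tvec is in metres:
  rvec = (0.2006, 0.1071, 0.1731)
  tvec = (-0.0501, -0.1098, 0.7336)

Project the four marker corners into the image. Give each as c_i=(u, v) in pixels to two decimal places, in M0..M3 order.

c0=(209.11, 198.51) c1=(340.51, 226.50) c2=(363.82, 64.82) c3=(226.24, 38.64)

Intrinsics K: fx=662.1, fy=773.5, cx=329.3, cy=249.5
Marker side s = 0.153 m; corners in marker frame (Z=0):
  M0 = (-0.0765, +0.0765, 0)
  M1 = (+0.0765, +0.0765, 0)
  M2 = (+0.0765, -0.0765, 0)
  M3 = (-0.0765, -0.0765, 0)
rvec = (0.2006, 0.1071, 0.1731), |rvec| = θ = 0.28579 rad = 16.374°
Rodrigues: sinθ=0.28191, 1−cosθ=0.04056; R = I + sinθ·[k]× + (1−cosθ)·[k]×²:
    [+0.97942 -0.16008 +0.12289]
    [+0.18142 +0.96514 -0.18867]
    [-0.08840 +0.20709 +0.97432]
t = (-0.0501, -0.1098, 0.7336) m
M0: Pc = R·M0+t = (-0.13727, -0.04985, +0.75621); u = 662.1·(-0.13727)/0.75621 + 329.3 = 209.1104, v = 773.5·(-0.04985)/0.75621 + 249.5 = 198.5141
M1: Pc = R·M1+t = (+0.01258, -0.02209, +0.74268); u = 662.1·(+0.01258)/0.74268 + 329.3 = 340.5146, v = 773.5·(-0.02209)/0.74268 + 249.5 = 226.4951
M2: Pc = R·M2+t = (+0.03707, -0.16975, +0.71099); u = 662.1·(+0.03707)/0.71099 + 329.3 = 363.8229, v = 773.5·(-0.16975)/0.71099 + 249.5 = 64.8225
M3: Pc = R·M3+t = (-0.11278, -0.19751, +0.72452); u = 662.1·(-0.11278)/0.72452 + 329.3 = 226.2370, v = 773.5·(-0.19751)/0.72452 + 249.5 = 38.6360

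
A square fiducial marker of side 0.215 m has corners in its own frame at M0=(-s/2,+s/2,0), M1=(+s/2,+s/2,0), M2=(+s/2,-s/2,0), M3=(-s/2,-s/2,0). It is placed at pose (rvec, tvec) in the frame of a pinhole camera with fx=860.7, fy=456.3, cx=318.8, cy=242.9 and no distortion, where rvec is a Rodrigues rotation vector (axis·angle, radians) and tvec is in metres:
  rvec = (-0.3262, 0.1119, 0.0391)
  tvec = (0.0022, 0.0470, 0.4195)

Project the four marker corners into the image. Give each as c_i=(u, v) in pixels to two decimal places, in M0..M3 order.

Intrinsics K: fx=860.7, fy=456.3, cx=318.8, cy=242.9
Marker side s = 0.215 m; corners in marker frame (Z=0):
  M0 = (-0.1075, +0.1075, 0)
  M1 = (+0.1075, +0.1075, 0)
  M2 = (+0.1075, -0.1075, 0)
  M3 = (-0.1075, -0.1075, 0)
rvec = (-0.3262, 0.1119, 0.0391), |rvec| = θ = 0.34707 rad = 19.886°
Rodrigues: sinθ=0.34014, 1−cosθ=0.05963; R = I + sinθ·[k]× + (1−cosθ)·[k]×²:
    [+0.99305 -0.05639 +0.10335]
    [+0.02025 +0.94657 +0.32186]
    [-0.11598 -0.31752 +0.94113]
t = (0.0022, 0.0470, 0.4195) m
M0: Pc = R·M0+t = (-0.11061, +0.14658, +0.39783); u = 860.7·(-0.11061)/0.39783 + 318.8 = 79.4903, v = 456.3·(+0.14658)/0.39783 + 242.9 = 411.0209
M1: Pc = R·M1+t = (+0.10289, +0.15093, +0.37290); u = 860.7·(+0.10289)/0.37290 + 318.8 = 556.2856, v = 456.3·(+0.15093)/0.37290 + 242.9 = 427.5910
M2: Pc = R·M2+t = (+0.11501, -0.05258, +0.44117); u = 860.7·(+0.11501)/0.44117 + 318.8 = 543.1886, v = 456.3·(-0.05258)/0.44117 + 242.9 = 188.5168
M3: Pc = R·M3+t = (-0.09849, -0.05693, +0.46610); u = 860.7·(-0.09849)/0.46610 + 318.8 = 136.9280, v = 456.3·(-0.05693)/0.46610 + 242.9 = 187.1638

c0=(79.49, 411.02) c1=(556.29, 427.59) c2=(543.19, 188.52) c3=(136.93, 187.16)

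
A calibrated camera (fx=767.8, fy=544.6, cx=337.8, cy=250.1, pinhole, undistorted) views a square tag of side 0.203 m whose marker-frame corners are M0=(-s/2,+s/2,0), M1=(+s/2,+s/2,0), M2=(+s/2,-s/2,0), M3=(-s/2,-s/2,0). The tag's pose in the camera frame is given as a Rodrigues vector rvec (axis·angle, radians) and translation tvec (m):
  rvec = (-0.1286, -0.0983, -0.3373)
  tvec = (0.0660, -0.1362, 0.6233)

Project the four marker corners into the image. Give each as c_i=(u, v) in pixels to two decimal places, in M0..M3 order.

Intrinsics K: fx=767.8, fy=544.6, cx=337.8, cy=250.1
Marker side s = 0.203 m; corners in marker frame (Z=0):
  M0 = (-0.1015, +0.1015, 0)
  M1 = (+0.1015, +0.1015, 0)
  M2 = (+0.1015, -0.1015, 0)
  M3 = (-0.1015, -0.1015, 0)
rvec = (-0.1286, -0.0983, -0.3373), |rvec| = θ = 0.37413 rad = 21.436°
Rodrigues: sinθ=0.36546, 1−cosθ=0.06917; R = I + sinθ·[k]× + (1−cosθ)·[k]×²:
    [+0.93900 +0.33573 -0.07459]
    [-0.32324 +0.93560 +0.14201]
    [+0.11746 -0.10924 +0.98705]
t = (0.0660, -0.1362, 0.6233) m
M0: Pc = R·M0+t = (+0.00477, -0.00843, +0.60029); u = 767.8·(+0.00477)/0.60029 + 337.8 = 343.8991, v = 544.6·(-0.00843)/0.60029 + 250.1 = 242.4542
M1: Pc = R·M1+t = (+0.19539, -0.07405, +0.62413); u = 767.8·(+0.19539)/0.62413 + 337.8 = 578.1598, v = 544.6·(-0.07405)/0.62413 + 250.1 = 185.4906
M2: Pc = R·M2+t = (+0.12723, -0.26397, +0.64631); u = 767.8·(+0.12723)/0.64631 + 337.8 = 488.9479, v = 544.6·(-0.26397)/0.64631 + 250.1 = 27.6689
M3: Pc = R·M3+t = (-0.06339, -0.19835, +0.62247); u = 767.8·(-0.06339)/0.62247 + 337.8 = 259.6152, v = 544.6·(-0.19835)/0.62247 + 250.1 = 76.5577

c0=(343.90, 242.45) c1=(578.16, 185.49) c2=(488.95, 27.67) c3=(259.62, 76.56)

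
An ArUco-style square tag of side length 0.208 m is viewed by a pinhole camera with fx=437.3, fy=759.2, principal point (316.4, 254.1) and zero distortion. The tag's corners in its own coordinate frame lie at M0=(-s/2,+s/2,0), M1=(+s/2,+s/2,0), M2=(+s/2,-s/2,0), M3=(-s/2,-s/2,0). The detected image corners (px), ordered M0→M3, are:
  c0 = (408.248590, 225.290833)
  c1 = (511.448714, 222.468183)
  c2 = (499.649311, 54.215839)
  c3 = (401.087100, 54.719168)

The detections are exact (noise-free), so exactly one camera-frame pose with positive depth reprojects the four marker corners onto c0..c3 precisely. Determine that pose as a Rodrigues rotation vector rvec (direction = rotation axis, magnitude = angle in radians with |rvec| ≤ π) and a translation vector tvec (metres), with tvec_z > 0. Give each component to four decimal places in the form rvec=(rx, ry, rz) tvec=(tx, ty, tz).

Intrinsics K: fx=437.3, fy=759.2, cx=316.4, cy=254.1
Marker side s = 0.208 m; corners in marker frame (Z=0):
  M0 = (-0.1040, +0.1040, 0)
  M1 = (+0.1040, +0.1040, 0)
  M2 = (+0.1040, -0.1040, 0)
  M3 = (-0.1040, -0.1040, 0)
Detected image corners:
  c0 = (408.248590, 225.290833) px
  c1 = (511.448714, 222.468183) px
  c2 = (499.649311, 54.215839) px
  c3 = (401.087100, 54.719168) px
Planar DLT: solve 8×8 A·h = b for H (H[2,2]=1):
  H  [+513.68320 -57.65909 +455.33011]
  H  [+0.98666 +782.85084 +137.16822]
  H  [+0.06359 -0.22701 +1.00000]
B = K⁻¹H; ‖b₁‖=1.130627, ‖b₂‖=1.130627; λ = 2/(‖b₁‖+‖b₂‖) = 0.884465, sign → tz>0 ⇒ λ=+0.884465
r₁ = λ·B[:,0] = (+0.99826,-0.01768,+0.05624); r₂ = λ·B[:,1] = (+0.02865,+0.97922,-0.20078)
r₃ = r₁×r₂ = (-0.05153,+0.20204,+0.97802); SVD([r₁ r₂ r₃]) → R = UVᵀ:
  R  [+0.99826 +0.02865 -0.05153]
  R  [-0.01768 +0.97922 +0.20204]
  R  [+0.05624 -0.20078 +0.97802]
t = (+0.28099, -0.13623, +0.88447) m
tr R = 2.955499; θ = arccos((tr R − 1)/2) = 0.211345 rad = 12.109°
axis k = ((R−Rᵀ)₃₂, (R−Rᵀ)₁₃, (R−Rᵀ)₂₁) / (2 sinθ) = (-0.960118, -0.256871, -0.110416)
rvec = θ·k = (-0.202916, -0.054288, -0.023336)

rvec=(-0.2029, -0.0543, -0.0233) tvec=(0.2810, -0.1362, 0.8845)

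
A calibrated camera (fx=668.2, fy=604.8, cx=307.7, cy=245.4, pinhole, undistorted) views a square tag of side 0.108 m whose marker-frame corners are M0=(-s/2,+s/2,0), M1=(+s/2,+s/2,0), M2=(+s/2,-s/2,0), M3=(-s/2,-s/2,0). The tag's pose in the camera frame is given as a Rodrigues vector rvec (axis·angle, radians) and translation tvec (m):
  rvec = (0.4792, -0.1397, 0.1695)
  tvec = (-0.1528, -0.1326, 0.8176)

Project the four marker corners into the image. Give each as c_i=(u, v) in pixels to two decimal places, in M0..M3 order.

c0=(134.27, 178.27) c1=(220.88, 189.65) c2=(233.15, 115.22) c3=(141.52, 101.37)

Intrinsics K: fx=668.2, fy=604.8, cx=307.7, cy=245.4
Marker side s = 0.108 m; corners in marker frame (Z=0):
  M0 = (-0.0540, +0.0540, 0)
  M1 = (+0.0540, +0.0540, 0)
  M2 = (+0.0540, -0.0540, 0)
  M3 = (-0.0540, -0.0540, 0)
rvec = (0.4792, -0.1397, 0.1695), |rvec| = θ = 0.52714 rad = 30.203°
Rodrigues: sinθ=0.50307, 1−cosθ=0.13575; R = I + sinθ·[k]× + (1−cosθ)·[k]×²:
    [+0.97643 -0.19446 -0.09364]
    [+0.12905 +0.87378 -0.46888]
    [+0.17300 +0.44575 +0.87828]
t = (-0.1528, -0.1326, 0.8176) m
M0: Pc = R·M0+t = (-0.21603, -0.09238, +0.83233); u = 668.2·(-0.21603)/0.83233 + 307.7 = 134.2708, v = 604.8·(-0.09238)/0.83233 + 245.4 = 178.2699
M1: Pc = R·M1+t = (-0.11057, -0.07845, +0.85101); u = 668.2·(-0.11057)/0.85101 + 307.7 = 220.8794, v = 604.8·(-0.07845)/0.85101 + 245.4 = 189.6492
M2: Pc = R·M2+t = (-0.08957, -0.17282, +0.80287); u = 668.2·(-0.08957)/0.80287 + 307.7 = 233.1528, v = 604.8·(-0.17282)/0.80287 + 245.4 = 115.2189
M3: Pc = R·M3+t = (-0.19503, -0.18675, +0.78419); u = 668.2·(-0.19503)/0.78419 + 307.7 = 141.5197, v = 604.8·(-0.18675)/0.78419 + 245.4 = 101.3678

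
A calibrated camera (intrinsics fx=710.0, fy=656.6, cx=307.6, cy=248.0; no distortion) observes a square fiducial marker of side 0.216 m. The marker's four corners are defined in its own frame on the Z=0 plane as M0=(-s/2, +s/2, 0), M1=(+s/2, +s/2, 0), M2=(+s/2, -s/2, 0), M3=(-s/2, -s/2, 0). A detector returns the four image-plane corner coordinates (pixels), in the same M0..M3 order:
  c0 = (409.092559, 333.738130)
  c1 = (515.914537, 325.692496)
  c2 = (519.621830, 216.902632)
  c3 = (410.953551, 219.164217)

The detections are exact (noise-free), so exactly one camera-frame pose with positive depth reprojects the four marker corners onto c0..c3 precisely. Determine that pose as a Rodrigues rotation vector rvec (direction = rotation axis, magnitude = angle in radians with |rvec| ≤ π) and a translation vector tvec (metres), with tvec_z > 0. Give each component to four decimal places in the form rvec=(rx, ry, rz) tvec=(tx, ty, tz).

Intrinsics K: fx=710.0, fy=656.6, cx=307.6, cy=248.0
Marker side s = 0.216 m; corners in marker frame (Z=0):
  M0 = (-0.1080, +0.1080, 0)
  M1 = (+0.1080, +0.1080, 0)
  M2 = (+0.1080, -0.1080, 0)
  M3 = (-0.1080, -0.1080, 0)
Detected image corners:
  c0 = (409.092559, 333.738130) px
  c1 = (515.914537, 325.692496) px
  c2 = (519.621830, 216.902632) px
  c3 = (410.953551, 219.164217) px
Planar DLT: solve 8×8 A·h = b for H (H[2,2]=1):
  H  [+611.84198 +26.72147 +465.30078]
  H  [+42.76603 +540.14530 +274.32296]
  H  [+0.24372 +0.08563 +1.00000]
B = K⁻¹H; ‖b₁‖=0.794923, ‖b₂‖=0.794923; λ = 2/(‖b₁‖+‖b₂‖) = 1.257984, sign → tz>0 ⇒ λ=+1.257984
r₁ = λ·B[:,0] = (+0.95124,-0.03387,+0.30660); r₂ = λ·B[:,1] = (+0.00068,+0.99418,+0.10772)
r₃ = r₁×r₂ = (-0.30846,-0.10226,+0.94572); SVD([r₁ r₂ r₃]) → R = UVᵀ:
  R  [+0.95124 +0.00068 -0.30846]
  R  [-0.03387 +0.99418 -0.10226]
  R  [+0.30660 +0.10772 +0.94572]
t = (+0.27942, +0.05043, +1.25798) m
tr R = 2.891141; θ = arccos((tr R − 1)/2) = 0.331453 rad = 18.991°
axis k = ((R−Rᵀ)₃₂, (R−Rᵀ)₁₃, (R−Rᵀ)₂₁) / (2 sinθ) = (+0.322636, -0.945034, -0.053076)
rvec = θ·k = (+0.106939, -0.313234, -0.017592)

rvec=(0.1069, -0.3132, -0.0176) tvec=(0.2794, 0.0504, 1.2580)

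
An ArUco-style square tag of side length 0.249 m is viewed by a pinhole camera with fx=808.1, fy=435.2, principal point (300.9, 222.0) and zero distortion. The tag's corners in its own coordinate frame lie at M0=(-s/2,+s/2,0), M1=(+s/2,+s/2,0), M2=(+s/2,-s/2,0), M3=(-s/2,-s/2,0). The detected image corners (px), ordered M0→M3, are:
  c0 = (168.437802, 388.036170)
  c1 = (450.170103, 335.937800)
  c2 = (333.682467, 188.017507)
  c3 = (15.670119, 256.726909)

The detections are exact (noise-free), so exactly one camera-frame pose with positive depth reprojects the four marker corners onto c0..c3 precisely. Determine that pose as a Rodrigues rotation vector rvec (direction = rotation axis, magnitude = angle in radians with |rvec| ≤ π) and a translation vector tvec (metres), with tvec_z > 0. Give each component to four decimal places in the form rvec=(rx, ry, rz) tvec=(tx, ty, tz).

rvec=(0.3934, 0.0656, -0.3944) tvec=(-0.0443, 0.1075, 0.6148)

Intrinsics K: fx=808.1, fy=435.2, cx=300.9, cy=222.0
Marker side s = 0.249 m; corners in marker frame (Z=0):
  M0 = (-0.1245, +0.1245, 0)
  M1 = (+0.1245, +0.1245, 0)
  M2 = (+0.1245, -0.1245, 0)
  M3 = (-0.1245, -0.1245, 0)
Detected image corners:
  c0 = (168.437802, 388.036170) px
  c1 = (450.170103, 335.937800) px
  c2 = (333.682467, 188.017507) px
  c3 = (15.670119, 256.726909) px
Planar DLT: solve 8×8 A·h = b for H (H[2,2]=1):
  H  [+1144.76171 +684.62923 +242.72227]
  H  [-305.62226 +731.13020 +298.11932]
  H  [-0.22408 +0.58648 +1.00000]
B = K⁻¹H; ‖b₁‖=1.626665, ‖b₂‖=1.626665; λ = 2/(‖b₁‖+‖b₂‖) = 0.614755, sign → tz>0 ⇒ λ=+0.614755
r₁ = λ·B[:,0] = (+0.92216,-0.36145,-0.13775); r₂ = λ·B[:,1] = (+0.38658,+0.84886,+0.36054)
r₃ = r₁×r₂ = (-0.01338,-0.38573,+0.92251); SVD([r₁ r₂ r₃]) → R = UVᵀ:
  R  [+0.92216 +0.38658 -0.01338]
  R  [-0.36145 +0.84886 -0.38573]
  R  [-0.13775 +0.36054 +0.92251]
t = (-0.04426, +0.10752, +0.61475) m
tr R = 2.693537; θ = arccos((tr R − 1)/2) = 0.560915 rad = 32.138°
axis k = ((R−Rᵀ)₃₂, (R−Rᵀ)₁₃, (R−Rᵀ)₂₁) / (2 sinθ) = (+0.701438, +0.116900, -0.703078)
rvec = θ·k = (+0.393448, +0.065571, -0.394367)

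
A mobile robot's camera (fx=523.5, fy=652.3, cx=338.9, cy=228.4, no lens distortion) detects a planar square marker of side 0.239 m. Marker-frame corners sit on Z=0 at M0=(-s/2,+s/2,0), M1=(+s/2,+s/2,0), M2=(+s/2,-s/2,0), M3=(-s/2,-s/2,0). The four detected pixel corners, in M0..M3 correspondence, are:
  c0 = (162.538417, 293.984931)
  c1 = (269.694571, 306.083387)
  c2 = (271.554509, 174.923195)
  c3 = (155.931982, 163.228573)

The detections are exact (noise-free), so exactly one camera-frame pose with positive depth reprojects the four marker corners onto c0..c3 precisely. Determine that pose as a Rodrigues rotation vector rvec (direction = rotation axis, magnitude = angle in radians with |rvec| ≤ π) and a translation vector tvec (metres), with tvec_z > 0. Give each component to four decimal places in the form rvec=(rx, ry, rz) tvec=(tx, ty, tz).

rvec=(0.3591, 0.0611, 0.0750) tvec=(-0.2627, 0.0146, 1.1073)

Intrinsics K: fx=523.5, fy=652.3, cx=338.9, cy=228.4
Marker side s = 0.239 m; corners in marker frame (Z=0):
  M0 = (-0.1195, +0.1195, 0)
  M1 = (+0.1195, +0.1195, 0)
  M2 = (+0.1195, -0.1195, 0)
  M3 = (-0.1195, -0.1195, 0)
Detected image corners:
  c0 = (162.538417, 293.984931) px
  c1 = (269.694571, 306.083387) px
  c2 = (271.554509, 174.923195) px
  c3 = (155.931982, 163.228573) px
Planar DLT: solve 8×8 A·h = b for H (H[2,2]=1):
  H  [+456.38937 +78.56251 +214.69640]
  H  [+39.98694 +622.74104 +237.02068]
  H  [-0.04187 +0.31891 +1.00000]
B = K⁻¹H; ‖b₁‖=0.903087, ‖b₂‖=0.903087; λ = 2/(‖b₁‖+‖b₂‖) = 1.107313, sign → tz>0 ⇒ λ=+1.107313
r₁ = λ·B[:,0] = (+0.99538,+0.08412,-0.04637); r₂ = λ·B[:,1] = (-0.06244,+0.93349,+0.35314)
r₃ = r₁×r₂ = (+0.07299,-0.34861,+0.93442); SVD([r₁ r₂ r₃]) → R = UVᵀ:
  R  [+0.99538 -0.06244 +0.07299]
  R  [+0.08412 +0.93349 -0.34861]
  R  [-0.04637 +0.35314 +0.93442]
t = (-0.26272, +0.01463, +1.10731) m
tr R = 2.863285; θ = arccos((tr R − 1)/2) = 0.371890 rad = 21.308°
axis k = ((R−Rᵀ)₃₂, (R−Rᵀ)₁₃, (R−Rᵀ)₂₁) / (2 sinθ) = (+0.965591, +0.164229, +0.201651)
rvec = θ·k = (+0.359093, +0.061075, +0.074992)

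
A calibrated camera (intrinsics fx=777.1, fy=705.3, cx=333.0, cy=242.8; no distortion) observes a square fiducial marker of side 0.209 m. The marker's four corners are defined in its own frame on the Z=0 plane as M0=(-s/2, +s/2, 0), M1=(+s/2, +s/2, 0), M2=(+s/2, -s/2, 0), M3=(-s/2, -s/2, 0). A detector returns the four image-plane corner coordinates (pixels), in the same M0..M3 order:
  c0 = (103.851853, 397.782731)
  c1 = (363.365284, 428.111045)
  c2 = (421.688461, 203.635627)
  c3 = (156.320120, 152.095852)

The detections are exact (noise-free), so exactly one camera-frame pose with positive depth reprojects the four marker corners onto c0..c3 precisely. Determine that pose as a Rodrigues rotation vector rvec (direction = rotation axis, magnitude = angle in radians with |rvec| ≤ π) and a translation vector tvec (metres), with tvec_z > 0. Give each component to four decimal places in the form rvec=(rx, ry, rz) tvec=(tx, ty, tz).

rvec=(0.1413, -0.2306, 0.2047) tvec=(-0.0519, 0.0478, 0.6036)

Intrinsics K: fx=777.1, fy=705.3, cx=333.0, cy=242.8
Marker side s = 0.209 m; corners in marker frame (Z=0):
  M0 = (-0.1045, +0.1045, 0)
  M1 = (+0.1045, +0.1045, 0)
  M2 = (+0.1045, -0.1045, 0)
  M3 = (-0.1045, -0.1045, 0)
Detected image corners:
  c0 = (103.851853, 397.782731) px
  c1 = (363.365284, 428.111045) px
  c2 = (421.688461, 203.635627) px
  c3 = (156.320120, 152.095852) px
Planar DLT: solve 8×8 A·h = b for H (H[2,2]=1):
  H  [+1359.54690 -215.76249 +266.21833]
  H  [+312.56132 +1179.05733 +298.60290]
  H  [+0.39849 +0.19086 +1.00000]
B = K⁻¹H; ‖b₁‖=1.656768, ‖b₂‖=1.656768; λ = 2/(‖b₁‖+‖b₂‖) = 0.603585, sign → tz>0 ⇒ λ=+0.603585
r₁ = λ·B[:,0] = (+0.95291,+0.18468,+0.24052); r₂ = λ·B[:,1] = (-0.21695,+0.96936,+0.11520)
r₃ = r₁×r₂ = (-0.21188,-0.16196,+0.96378); SVD([r₁ r₂ r₃]) → R = UVᵀ:
  R  [+0.95291 -0.21695 -0.21188]
  R  [+0.18468 +0.96936 -0.16196]
  R  [+0.24052 +0.11520 +0.96378]
t = (-0.05187, +0.04776, +0.60358) m
tr R = 2.886056; θ = arccos((tr R − 1)/2) = 0.339179 rad = 19.434°
axis k = ((R−Rᵀ)₃₂, (R−Rᵀ)₁₃, (R−Rᵀ)₂₁) / (2 sinθ) = (+0.416505, -0.679867, +0.603576)
rvec = θ·k = (+0.141270, -0.230597, +0.204720)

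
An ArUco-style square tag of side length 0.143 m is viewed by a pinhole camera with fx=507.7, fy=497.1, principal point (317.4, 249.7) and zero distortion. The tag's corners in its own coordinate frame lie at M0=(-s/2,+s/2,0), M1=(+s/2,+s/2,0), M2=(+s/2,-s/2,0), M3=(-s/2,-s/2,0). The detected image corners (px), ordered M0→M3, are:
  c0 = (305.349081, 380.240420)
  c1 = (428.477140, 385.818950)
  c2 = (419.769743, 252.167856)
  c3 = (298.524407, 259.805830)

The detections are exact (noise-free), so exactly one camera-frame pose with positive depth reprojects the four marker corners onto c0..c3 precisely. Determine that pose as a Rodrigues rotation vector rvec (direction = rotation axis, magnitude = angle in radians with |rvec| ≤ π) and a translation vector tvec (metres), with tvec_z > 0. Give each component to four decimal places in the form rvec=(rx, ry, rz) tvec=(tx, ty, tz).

Intrinsics K: fx=507.7, fy=497.1, cx=317.4, cy=249.7
Marker side s = 0.143 m; corners in marker frame (Z=0):
  M0 = (-0.0715, +0.0715, 0)
  M1 = (+0.0715, +0.0715, 0)
  M2 = (+0.0715, -0.0715, 0)
  M3 = (-0.0715, -0.0715, 0)
Detected image corners:
  c0 = (305.349081, 380.240420) px
  c1 = (428.477140, 385.818950) px
  c2 = (419.769743, 252.167856) px
  c3 = (298.524407, 259.805830) px
Planar DLT: solve 8×8 A·h = b for H (H[2,2]=1):
  H  [+590.13980 +31.64551 +359.83302]
  H  [-240.00406 +866.36213 +319.25583]
  H  [-0.72799 -0.06148 +1.00000]
B = K⁻¹H; ‖b₁‖=1.777639, ‖b₂‖=1.777639; λ = 2/(‖b₁‖+‖b₂‖) = 0.562544, sign → tz>0 ⇒ λ=+0.562544
r₁ = λ·B[:,0] = (+0.90991,-0.06589,-0.40953); r₂ = λ·B[:,1] = (+0.05669,+0.99779,-0.03459)
r₃ = r₁×r₂ = (+0.41090,+0.00826,+0.91164); SVD([r₁ r₂ r₃]) → R = UVᵀ:
  R  [+0.90991 +0.05669 +0.41090]
  R  [-0.06589 +0.99779 +0.00826]
  R  [-0.40953 -0.03459 +0.91164]
t = (+0.04702, +0.07871, +0.56254) m
tr R = 2.819349; θ = arccos((tr R − 1)/2) = 0.428296 rad = 24.540°
axis k = ((R−Rᵀ)₃₂, (R−Rᵀ)₁₃, (R−Rᵀ)₂₁) / (2 sinθ) = (-0.051577, +0.987706, -0.147567)
rvec = θ·k = (-0.022090, +0.423031, -0.063202)

rvec=(-0.0221, 0.4230, -0.0632) tvec=(0.0470, 0.0787, 0.5625)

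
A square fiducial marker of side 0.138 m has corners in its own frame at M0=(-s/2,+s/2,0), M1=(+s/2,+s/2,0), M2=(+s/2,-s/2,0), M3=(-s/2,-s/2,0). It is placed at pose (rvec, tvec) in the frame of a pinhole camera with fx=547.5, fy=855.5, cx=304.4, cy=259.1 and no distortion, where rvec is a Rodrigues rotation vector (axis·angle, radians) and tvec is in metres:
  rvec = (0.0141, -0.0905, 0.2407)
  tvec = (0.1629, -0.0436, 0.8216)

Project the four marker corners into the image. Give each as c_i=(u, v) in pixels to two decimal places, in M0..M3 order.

c0=(357.91, 266.47) c1=(445.33, 300.20) c2=(467.19, 161.71) c3=(380.06, 125.82)

Intrinsics K: fx=547.5, fy=855.5, cx=304.4, cy=259.1
Marker side s = 0.138 m; corners in marker frame (Z=0):
  M0 = (-0.0690, +0.0690, 0)
  M1 = (+0.0690, +0.0690, 0)
  M2 = (+0.0690, -0.0690, 0)
  M3 = (-0.0690, -0.0690, 0)
rvec = (0.0141, -0.0905, 0.2407), |rvec| = θ = 0.25754 rad = 14.756°
Rodrigues: sinθ=0.25470, 1−cosθ=0.03298; R = I + sinθ·[k]× + (1−cosθ)·[k]×²:
    [+0.96712 -0.23868 -0.08782]
    [+0.23741 +0.97109 -0.02478]
    [+0.09119 +0.00311 +0.99583]
t = (0.1629, -0.0436, 0.8216) m
M0: Pc = R·M0+t = (+0.07970, +0.00702, +0.81552); u = 547.5·(+0.07970)/0.81552 + 304.4 = 357.9063, v = 855.5·(+0.00702)/0.81552 + 259.1 = 266.4682
M1: Pc = R·M1+t = (+0.21316, +0.03979, +0.82811); u = 547.5·(+0.21316)/0.82811 + 304.4 = 445.3314, v = 855.5·(+0.03979)/0.82811 + 259.1 = 300.2030
M2: Pc = R·M2+t = (+0.24610, -0.09422, +0.82768); u = 547.5·(+0.24610)/0.82768 + 304.4 = 467.1928, v = 855.5·(-0.09422)/0.82768 + 259.1 = 161.7088
M3: Pc = R·M3+t = (+0.11264, -0.12699, +0.81509); u = 547.5·(+0.11264)/0.81509 + 304.4 = 380.0591, v = 855.5·(-0.12699)/0.81509 + 259.1 = 125.8179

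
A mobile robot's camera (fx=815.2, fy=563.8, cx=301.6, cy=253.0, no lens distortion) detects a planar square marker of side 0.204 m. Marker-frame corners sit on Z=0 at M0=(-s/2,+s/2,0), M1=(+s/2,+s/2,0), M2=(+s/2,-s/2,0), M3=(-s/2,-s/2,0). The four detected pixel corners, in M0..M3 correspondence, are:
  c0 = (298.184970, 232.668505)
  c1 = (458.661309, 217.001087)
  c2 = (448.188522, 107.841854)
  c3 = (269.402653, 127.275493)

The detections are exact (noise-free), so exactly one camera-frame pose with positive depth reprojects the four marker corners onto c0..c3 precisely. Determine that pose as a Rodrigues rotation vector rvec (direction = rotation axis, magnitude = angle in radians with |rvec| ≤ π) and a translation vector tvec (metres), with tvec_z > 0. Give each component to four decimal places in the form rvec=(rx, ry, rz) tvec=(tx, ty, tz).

Intrinsics K: fx=815.2, fy=563.8, cx=301.6, cy=253.0
Marker side s = 0.204 m; corners in marker frame (Z=0):
  M0 = (-0.1020, +0.1020, 0)
  M1 = (+0.1020, +0.1020, 0)
  M2 = (+0.1020, -0.1020, 0)
  M3 = (-0.1020, -0.1020, 0)
Detected image corners:
  c0 = (298.184970, 232.668505) px
  c1 = (458.661309, 217.001087) px
  c2 = (448.188522, 107.841854) px
  c3 = (269.402653, 127.275493) px
Planar DLT: solve 8×8 A·h = b for H (H[2,2]=1):
  H  [+798.11560 +295.21099 +368.42250]
  H  [-99.89585 +618.02814 +174.21979]
  H  [-0.08395 +0.53882 +1.00000]
B = K⁻¹H; ‖b₁‖=1.023139, ‖b₂‖=1.023139; λ = 2/(‖b₁‖+‖b₂‖) = 0.977385, sign → tz>0 ⇒ λ=+0.977385
r₁ = λ·B[:,0] = (+0.98726,-0.13636,-0.08205); r₂ = λ·B[:,1] = (+0.15911,+0.83507,+0.52663)
r₃ = r₁×r₂ = (-0.00330,-0.53297,+0.84612); SVD([r₁ r₂ r₃]) → R = UVᵀ:
  R  [+0.98726 +0.15911 -0.00330]
  R  [-0.13636 +0.83507 -0.53297]
  R  [-0.08205 +0.52663 +0.84612]
t = (+0.08012, -0.13657, +0.97738) m
tr R = 2.668452; θ = arccos((tr R − 1)/2) = 0.584068 rad = 33.465°
axis k = ((R−Rᵀ)₃₂, (R−Rᵀ)₁₃, (R−Rᵀ)₂₁) / (2 sinθ) = (+0.960794, +0.071407, -0.267910)
rvec = θ·k = (+0.561170, +0.041707, -0.156478)

rvec=(0.5612, 0.0417, -0.1565) tvec=(0.0801, -0.1366, 0.9774)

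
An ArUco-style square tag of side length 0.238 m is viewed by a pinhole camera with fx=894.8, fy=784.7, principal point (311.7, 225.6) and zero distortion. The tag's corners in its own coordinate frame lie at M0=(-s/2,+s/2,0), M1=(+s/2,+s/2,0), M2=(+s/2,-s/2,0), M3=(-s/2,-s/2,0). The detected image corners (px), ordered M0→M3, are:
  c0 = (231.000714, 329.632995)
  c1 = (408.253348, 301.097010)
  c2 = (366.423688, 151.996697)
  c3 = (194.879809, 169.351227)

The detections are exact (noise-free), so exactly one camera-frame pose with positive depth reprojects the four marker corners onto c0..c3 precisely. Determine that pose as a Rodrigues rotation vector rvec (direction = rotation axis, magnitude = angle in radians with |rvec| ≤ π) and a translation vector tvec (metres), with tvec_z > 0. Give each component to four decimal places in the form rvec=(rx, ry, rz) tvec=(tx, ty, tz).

rvec=(-0.2644, -0.3021, -0.1808) tvec=(-0.0118, 0.0150, 1.1521)

Intrinsics K: fx=894.8, fy=784.7, cx=311.7, cy=225.6
Marker side s = 0.238 m; corners in marker frame (Z=0):
  M0 = (-0.1190, +0.1190, 0)
  M1 = (+0.1190, +0.1190, 0)
  M2 = (+0.1190, -0.1190, 0)
  M3 = (-0.1190, -0.1190, 0)
Detected image corners:
  c0 = (231.000714, 329.632995) px
  c1 = (408.253348, 301.097010) px
  c2 = (366.423688, 151.996697) px
  c3 = (194.879809, 169.351227) px
Planar DLT: solve 8×8 A·h = b for H (H[2,2]=1):
  H  [+814.78533 +104.47902 +302.52378]
  H  [-30.58390 +601.87253 +235.81514]
  H  [+0.27422 -0.19882 +1.00000]
B = K⁻¹H; ‖b₁‖=0.867981, ‖b₂‖=0.867981; λ = 2/(‖b₁‖+‖b₂‖) = 1.152099, sign → tz>0 ⇒ λ=+1.152099
r₁ = λ·B[:,0] = (+0.93903,-0.13573,+0.31593); r₂ = λ·B[:,1] = (+0.21431,+0.94953,-0.22906)
r₃ = r₁×r₂ = (-0.26889,+0.28280,+0.92072); SVD([r₁ r₂ r₃]) → R = UVᵀ:
  R  [+0.93903 +0.21431 -0.26889]
  R  [-0.13573 +0.94953 +0.28280]
  R  [+0.31593 -0.22906 +0.92072]
t = (-0.01181, +0.01500, +1.15210) m
tr R = 2.809270; θ = arccos((tr R − 1)/2) = 0.440274 rad = 25.226°
axis k = ((R−Rᵀ)₃₂, (R−Rᵀ)₁₃, (R−Rᵀ)₂₁) / (2 sinθ) = (-0.600514, -0.686099, -0.410671)
rvec = θ·k = (-0.264391, -0.302072, -0.180808)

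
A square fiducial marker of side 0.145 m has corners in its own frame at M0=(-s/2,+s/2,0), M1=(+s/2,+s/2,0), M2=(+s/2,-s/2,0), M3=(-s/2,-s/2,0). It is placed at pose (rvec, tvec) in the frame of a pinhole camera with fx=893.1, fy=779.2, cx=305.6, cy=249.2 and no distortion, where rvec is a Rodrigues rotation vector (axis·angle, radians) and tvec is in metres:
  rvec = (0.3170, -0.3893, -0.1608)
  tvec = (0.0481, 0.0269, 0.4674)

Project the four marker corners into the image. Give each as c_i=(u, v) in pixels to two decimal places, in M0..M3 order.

Intrinsics K: fx=893.1, fy=779.2, cx=305.6, cy=249.2
Marker side s = 0.145 m; corners in marker frame (Z=0):
  M0 = (-0.0725, +0.0725, 0)
  M1 = (+0.0725, +0.0725, 0)
  M2 = (+0.0725, -0.0725, 0)
  M3 = (-0.0725, -0.0725, 0)
rvec = (0.3170, -0.3893, -0.1608), |rvec| = θ = 0.52716 rad = 30.204°
Rodrigues: sinθ=0.50308, 1−cosθ=0.13576; R = I + sinθ·[k]× + (1−cosθ)·[k]×²:
    [+0.91333 +0.09317 -0.39642]
    [-0.21374 +0.93828 -0.27194]
    [+0.34662 +0.33310 +0.87687]
t = (0.0481, 0.0269, 0.4674) m
M0: Pc = R·M0+t = (-0.01136, +0.11042, +0.46642); u = 893.1·(-0.01136)/0.46642 + 305.6 = 283.8444, v = 779.2·(+0.11042)/0.46642 + 249.2 = 433.6697
M1: Pc = R·M1+t = (+0.12107, +0.07943, +0.51668); u = 893.1·(+0.12107)/0.51668 + 305.6 = 514.8758, v = 779.2·(+0.07943)/0.51668 + 249.2 = 368.9857
M2: Pc = R·M2+t = (+0.10756, -0.05662, +0.46838); u = 893.1·(+0.10756)/0.46838 + 305.6 = 510.6974, v = 779.2·(-0.05662)/0.46838 + 249.2 = 155.0041
M3: Pc = R·M3+t = (-0.02487, -0.02563, +0.41812); u = 893.1·(-0.02487)/0.41812 + 305.6 = 252.4759, v = 779.2·(-0.02563)/0.41812 + 249.2 = 201.4390

c0=(283.84, 433.67) c1=(514.88, 368.99) c2=(510.70, 155.00) c3=(252.48, 201.44)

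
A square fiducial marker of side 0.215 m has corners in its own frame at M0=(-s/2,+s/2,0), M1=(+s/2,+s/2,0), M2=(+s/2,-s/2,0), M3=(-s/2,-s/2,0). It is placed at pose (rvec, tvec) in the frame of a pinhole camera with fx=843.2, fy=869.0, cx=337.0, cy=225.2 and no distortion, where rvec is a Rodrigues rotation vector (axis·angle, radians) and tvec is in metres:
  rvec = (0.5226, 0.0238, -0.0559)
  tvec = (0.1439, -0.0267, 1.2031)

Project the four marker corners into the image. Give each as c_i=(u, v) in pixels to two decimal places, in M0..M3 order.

c0=(365.75, 274.40) c1=(510.39, 267.66) c2=(517.20, 130.55) c3=(359.08, 138.86)

Intrinsics K: fx=843.2, fy=869.0, cx=337.0, cy=225.2
Marker side s = 0.215 m; corners in marker frame (Z=0):
  M0 = (-0.1075, +0.1075, 0)
  M1 = (+0.1075, +0.1075, 0)
  M2 = (+0.1075, -0.1075, 0)
  M3 = (-0.1075, -0.1075, 0)
rvec = (0.5226, 0.0238, -0.0559), |rvec| = θ = 0.52612 rad = 30.144°
Rodrigues: sinθ=0.50218, 1−cosθ=0.13524; R = I + sinθ·[k]× + (1−cosθ)·[k]×²:
    [+0.99820 +0.05943 +0.00844]
    [-0.04728 +0.86504 -0.49947]
    [-0.03699 +0.49817 +0.86629]
t = (0.1439, -0.0267, 1.2031) m
M0: Pc = R·M0+t = (+0.04298, +0.07137, +1.26063); u = 843.2·(+0.04298)/1.26063 + 337.0 = 365.7501, v = 869.0·(+0.07137)/1.26063 + 225.2 = 274.4010
M1: Pc = R·M1+t = (+0.25760, +0.06121, +1.25268); u = 843.2·(+0.25760)/1.25268 + 337.0 = 510.3921, v = 869.0·(+0.06121)/1.25268 + 225.2 = 267.6616
M2: Pc = R·M2+t = (+0.24482, -0.12477, +1.14557); u = 843.2·(+0.24482)/1.14557 + 337.0 = 517.1983, v = 869.0·(-0.12477)/1.14557 + 225.2 = 130.5495
M3: Pc = R·M3+t = (+0.03020, -0.11461, +1.15352); u = 843.2·(+0.03020)/1.15352 + 337.0 = 359.0790, v = 869.0·(-0.11461)/1.15352 + 225.2 = 138.8599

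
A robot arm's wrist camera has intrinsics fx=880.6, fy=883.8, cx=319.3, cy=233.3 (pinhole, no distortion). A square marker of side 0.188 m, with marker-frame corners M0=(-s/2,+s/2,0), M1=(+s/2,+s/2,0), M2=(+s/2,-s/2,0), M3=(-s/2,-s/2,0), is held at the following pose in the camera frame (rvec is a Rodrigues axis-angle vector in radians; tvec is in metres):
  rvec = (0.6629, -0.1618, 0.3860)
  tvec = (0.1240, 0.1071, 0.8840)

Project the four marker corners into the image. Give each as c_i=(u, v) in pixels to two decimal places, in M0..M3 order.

c0=(319.64, 375.66) c1=(477.32, 419.46) c2=(574.13, 302.76) c3=(401.60, 245.89)

Intrinsics K: fx=880.6, fy=883.8, cx=319.3, cy=233.3
Marker side s = 0.188 m; corners in marker frame (Z=0):
  M0 = (-0.0940, +0.0940, 0)
  M1 = (+0.0940, +0.0940, 0)
  M2 = (+0.0940, -0.0940, 0)
  M3 = (-0.0940, -0.0940, 0)
rvec = (0.6629, -0.1618, 0.3860), |rvec| = θ = 0.78397 rad = 44.918°
Rodrigues: sinθ=0.70610, 1−cosθ=0.29189; R = I + sinθ·[k]× + (1−cosθ)·[k]×²:
    [+0.91681 -0.39859 -0.02421]
    [+0.29672 +0.72055 -0.62671]
    [+0.26725 +0.56739 +0.77887]
t = (0.1240, 0.1071, 0.8840) m
M0: Pc = R·M0+t = (+0.00035, +0.14694, +0.91221); u = 880.6·(+0.00035)/0.91221 + 319.3 = 319.6400, v = 883.8·(+0.14694)/0.91221 + 233.3 = 375.6629
M1: Pc = R·M1+t = (+0.17271, +0.20272, +0.96246); u = 880.6·(+0.17271)/0.96246 + 319.3 = 477.3230, v = 883.8·(+0.20272)/0.96246 + 233.3 = 419.4557
M2: Pc = R·M2+t = (+0.24765, +0.06726, +0.85579); u = 880.6·(+0.24765)/0.85579 + 319.3 = 574.1284, v = 883.8·(+0.06726)/0.85579 + 233.3 = 302.7619
M3: Pc = R·M3+t = (+0.07529, +0.01148, +0.80554); u = 880.6·(+0.07529)/0.80554 + 319.3 = 401.6029, v = 883.8·(+0.01148)/0.80554 + 233.3 = 245.8918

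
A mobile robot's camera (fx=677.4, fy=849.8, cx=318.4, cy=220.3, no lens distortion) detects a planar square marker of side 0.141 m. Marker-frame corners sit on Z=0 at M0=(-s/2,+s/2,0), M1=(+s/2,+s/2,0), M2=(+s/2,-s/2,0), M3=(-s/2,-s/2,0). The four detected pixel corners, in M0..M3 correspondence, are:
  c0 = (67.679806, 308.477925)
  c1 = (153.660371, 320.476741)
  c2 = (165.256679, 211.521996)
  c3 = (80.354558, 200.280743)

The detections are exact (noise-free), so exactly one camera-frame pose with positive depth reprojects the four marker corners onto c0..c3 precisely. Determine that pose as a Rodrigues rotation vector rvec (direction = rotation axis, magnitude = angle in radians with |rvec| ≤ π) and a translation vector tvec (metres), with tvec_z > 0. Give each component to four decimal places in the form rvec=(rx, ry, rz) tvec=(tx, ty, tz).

Intrinsics K: fx=677.4, fy=849.8, cx=318.4, cy=220.3
Marker side s = 0.141 m; corners in marker frame (Z=0):
  M0 = (-0.0705, +0.0705, 0)
  M1 = (+0.0705, +0.0705, 0)
  M2 = (+0.0705, -0.0705, 0)
  M3 = (-0.0705, -0.0705, 0)
Detected image corners:
  c0 = (67.679806, 308.477925) px
  c1 = (153.660371, 320.476741) px
  c2 = (165.256679, 211.521996) px
  c3 = (80.354558, 200.280743) px
Planar DLT: solve 8×8 A·h = b for H (H[2,2]=1):
  H  [+601.35281 -97.18005 +116.66015]
  H  [+72.16652 +745.29063 +259.80927]
  H  [-0.03931 -0.09510 +1.00000]
B = K⁻¹H; ‖b₁‖=0.912037, ‖b₂‖=0.912037; λ = 2/(‖b₁‖+‖b₂‖) = 1.096447, sign → tz>0 ⇒ λ=+1.096447
r₁ = λ·B[:,0] = (+0.99361,+0.10428,-0.04310); r₂ = λ·B[:,1] = (-0.10828,+0.98864,-0.10427)
r₃ = r₁×r₂ = (+0.03173,+0.10827,+0.99361); SVD([r₁ r₂ r₃]) → R = UVᵀ:
  R  [+0.99361 -0.10829 +0.03173]
  R  [+0.10428 +0.98864 +0.10827]
  R  [-0.04310 -0.10427 +0.99361]
t = (-0.32654, +0.05098, +1.09645) m
tr R = 2.975864; θ = arccos((tr R − 1)/2) = 0.155514 rad = 8.910°
axis k = ((R−Rᵀ)₃₂, (R−Rᵀ)₁₃, (R−Rᵀ)₂₁) / (2 sinθ) = (-0.686129, +0.241563, +0.686203)
rvec = θ·k = (-0.106703, +0.037567, +0.106714)

rvec=(-0.1067, 0.0376, 0.1067) tvec=(-0.3265, 0.0510, 1.0964)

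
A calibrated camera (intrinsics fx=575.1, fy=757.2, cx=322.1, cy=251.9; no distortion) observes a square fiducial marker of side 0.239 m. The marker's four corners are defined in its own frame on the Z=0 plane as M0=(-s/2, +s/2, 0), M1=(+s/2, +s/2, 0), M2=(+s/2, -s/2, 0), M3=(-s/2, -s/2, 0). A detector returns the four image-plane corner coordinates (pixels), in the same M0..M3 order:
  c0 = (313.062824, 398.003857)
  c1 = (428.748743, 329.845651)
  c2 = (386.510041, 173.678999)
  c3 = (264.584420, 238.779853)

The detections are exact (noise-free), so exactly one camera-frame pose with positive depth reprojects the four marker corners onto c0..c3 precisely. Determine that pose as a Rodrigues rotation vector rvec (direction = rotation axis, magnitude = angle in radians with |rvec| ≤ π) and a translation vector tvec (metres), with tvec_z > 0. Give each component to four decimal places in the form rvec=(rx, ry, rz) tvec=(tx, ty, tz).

rvec=(0.1397, -0.1891, -0.3783) tvec=(0.0503, 0.0472, 1.0474)

Intrinsics K: fx=575.1, fy=757.2, cx=322.1, cy=251.9
Marker side s = 0.239 m; corners in marker frame (Z=0):
  M0 = (-0.1195, +0.1195, 0)
  M1 = (+0.1195, +0.1195, 0)
  M2 = (+0.1195, -0.1195, 0)
  M3 = (-0.1195, -0.1195, 0)
Detected image corners:
  c0 = (313.062824, 398.003857) px
  c1 = (428.748743, 329.845651) px
  c2 = (386.510041, 173.678999) px
  c3 = (264.584420, 238.779853) px
Planar DLT: solve 8×8 A·h = b for H (H[2,2]=1):
  H  [+549.00730 +246.15758 +349.73047]
  H  [-236.20330 +706.03975 +286.01236]
  H  [+0.14980 +0.16256 +1.00000]
B = K⁻¹H; ‖b₁‖=0.954721, ‖b₂‖=0.954721; λ = 2/(‖b₁‖+‖b₂‖) = 1.047427, sign → tz>0 ⇒ λ=+1.047427
r₁ = λ·B[:,0] = (+0.91202,-0.37894,+0.15691); r₂ = λ·B[:,1] = (+0.35296,+0.92001,+0.17027)
r₃ = r₁×r₂ = (-0.20888,-0.09990,+0.97283); SVD([r₁ r₂ r₃]) → R = UVᵀ:
  R  [+0.91202 +0.35296 -0.20888]
  R  [-0.37894 +0.92001 -0.09990]
  R  [+0.15691 +0.17027 +0.97283]
t = (+0.05032, +0.04719, +1.04743) m
tr R = 2.804863; θ = arccos((tr R − 1)/2) = 0.445416 rad = 25.520°
axis k = ((R−Rᵀ)₃₂, (R−Rᵀ)₁₃, (R−Rᵀ)₂₁) / (2 sinθ) = (+0.313543, -0.424510, -0.849401)
rvec = θ·k = (+0.139657, -0.189084, -0.378337)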